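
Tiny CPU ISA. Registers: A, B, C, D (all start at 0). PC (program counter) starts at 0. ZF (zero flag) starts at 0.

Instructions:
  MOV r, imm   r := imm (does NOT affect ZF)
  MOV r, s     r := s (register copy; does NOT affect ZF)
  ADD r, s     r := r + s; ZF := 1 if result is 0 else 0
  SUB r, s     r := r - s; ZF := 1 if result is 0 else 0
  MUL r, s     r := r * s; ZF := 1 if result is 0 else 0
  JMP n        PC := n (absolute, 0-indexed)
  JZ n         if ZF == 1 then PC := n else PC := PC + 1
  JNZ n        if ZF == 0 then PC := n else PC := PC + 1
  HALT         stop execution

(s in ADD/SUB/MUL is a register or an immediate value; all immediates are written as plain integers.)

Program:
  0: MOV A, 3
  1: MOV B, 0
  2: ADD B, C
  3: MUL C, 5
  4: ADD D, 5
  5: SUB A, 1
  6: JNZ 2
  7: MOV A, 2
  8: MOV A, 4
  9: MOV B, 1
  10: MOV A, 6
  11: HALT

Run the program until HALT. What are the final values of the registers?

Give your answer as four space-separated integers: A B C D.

Answer: 6 1 0 15

Derivation:
Step 1: PC=0 exec 'MOV A, 3'. After: A=3 B=0 C=0 D=0 ZF=0 PC=1
Step 2: PC=1 exec 'MOV B, 0'. After: A=3 B=0 C=0 D=0 ZF=0 PC=2
Step 3: PC=2 exec 'ADD B, C'. After: A=3 B=0 C=0 D=0 ZF=1 PC=3
Step 4: PC=3 exec 'MUL C, 5'. After: A=3 B=0 C=0 D=0 ZF=1 PC=4
Step 5: PC=4 exec 'ADD D, 5'. After: A=3 B=0 C=0 D=5 ZF=0 PC=5
Step 6: PC=5 exec 'SUB A, 1'. After: A=2 B=0 C=0 D=5 ZF=0 PC=6
Step 7: PC=6 exec 'JNZ 2'. After: A=2 B=0 C=0 D=5 ZF=0 PC=2
Step 8: PC=2 exec 'ADD B, C'. After: A=2 B=0 C=0 D=5 ZF=1 PC=3
Step 9: PC=3 exec 'MUL C, 5'. After: A=2 B=0 C=0 D=5 ZF=1 PC=4
Step 10: PC=4 exec 'ADD D, 5'. After: A=2 B=0 C=0 D=10 ZF=0 PC=5
Step 11: PC=5 exec 'SUB A, 1'. After: A=1 B=0 C=0 D=10 ZF=0 PC=6
Step 12: PC=6 exec 'JNZ 2'. After: A=1 B=0 C=0 D=10 ZF=0 PC=2
Step 13: PC=2 exec 'ADD B, C'. After: A=1 B=0 C=0 D=10 ZF=1 PC=3
Step 14: PC=3 exec 'MUL C, 5'. After: A=1 B=0 C=0 D=10 ZF=1 PC=4
Step 15: PC=4 exec 'ADD D, 5'. After: A=1 B=0 C=0 D=15 ZF=0 PC=5
Step 16: PC=5 exec 'SUB A, 1'. After: A=0 B=0 C=0 D=15 ZF=1 PC=6
Step 17: PC=6 exec 'JNZ 2'. After: A=0 B=0 C=0 D=15 ZF=1 PC=7
Step 18: PC=7 exec 'MOV A, 2'. After: A=2 B=0 C=0 D=15 ZF=1 PC=8
Step 19: PC=8 exec 'MOV A, 4'. After: A=4 B=0 C=0 D=15 ZF=1 PC=9
Step 20: PC=9 exec 'MOV B, 1'. After: A=4 B=1 C=0 D=15 ZF=1 PC=10
Step 21: PC=10 exec 'MOV A, 6'. After: A=6 B=1 C=0 D=15 ZF=1 PC=11
Step 22: PC=11 exec 'HALT'. After: A=6 B=1 C=0 D=15 ZF=1 PC=11 HALTED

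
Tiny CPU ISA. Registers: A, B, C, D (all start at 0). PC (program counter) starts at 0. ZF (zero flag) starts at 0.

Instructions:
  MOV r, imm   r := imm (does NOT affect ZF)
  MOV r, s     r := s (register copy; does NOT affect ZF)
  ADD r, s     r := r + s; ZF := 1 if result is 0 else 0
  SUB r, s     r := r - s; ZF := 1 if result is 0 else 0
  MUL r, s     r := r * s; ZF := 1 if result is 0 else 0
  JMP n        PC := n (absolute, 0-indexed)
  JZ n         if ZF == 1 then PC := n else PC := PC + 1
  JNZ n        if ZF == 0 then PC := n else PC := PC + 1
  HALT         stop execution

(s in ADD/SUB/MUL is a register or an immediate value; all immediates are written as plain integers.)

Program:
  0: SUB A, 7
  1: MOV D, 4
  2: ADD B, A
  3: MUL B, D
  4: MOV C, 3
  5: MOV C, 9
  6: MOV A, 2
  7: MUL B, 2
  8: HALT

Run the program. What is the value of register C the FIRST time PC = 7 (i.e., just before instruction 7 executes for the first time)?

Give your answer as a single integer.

Step 1: PC=0 exec 'SUB A, 7'. After: A=-7 B=0 C=0 D=0 ZF=0 PC=1
Step 2: PC=1 exec 'MOV D, 4'. After: A=-7 B=0 C=0 D=4 ZF=0 PC=2
Step 3: PC=2 exec 'ADD B, A'. After: A=-7 B=-7 C=0 D=4 ZF=0 PC=3
Step 4: PC=3 exec 'MUL B, D'. After: A=-7 B=-28 C=0 D=4 ZF=0 PC=4
Step 5: PC=4 exec 'MOV C, 3'. After: A=-7 B=-28 C=3 D=4 ZF=0 PC=5
Step 6: PC=5 exec 'MOV C, 9'. After: A=-7 B=-28 C=9 D=4 ZF=0 PC=6
Step 7: PC=6 exec 'MOV A, 2'. After: A=2 B=-28 C=9 D=4 ZF=0 PC=7
First time PC=7: C=9

9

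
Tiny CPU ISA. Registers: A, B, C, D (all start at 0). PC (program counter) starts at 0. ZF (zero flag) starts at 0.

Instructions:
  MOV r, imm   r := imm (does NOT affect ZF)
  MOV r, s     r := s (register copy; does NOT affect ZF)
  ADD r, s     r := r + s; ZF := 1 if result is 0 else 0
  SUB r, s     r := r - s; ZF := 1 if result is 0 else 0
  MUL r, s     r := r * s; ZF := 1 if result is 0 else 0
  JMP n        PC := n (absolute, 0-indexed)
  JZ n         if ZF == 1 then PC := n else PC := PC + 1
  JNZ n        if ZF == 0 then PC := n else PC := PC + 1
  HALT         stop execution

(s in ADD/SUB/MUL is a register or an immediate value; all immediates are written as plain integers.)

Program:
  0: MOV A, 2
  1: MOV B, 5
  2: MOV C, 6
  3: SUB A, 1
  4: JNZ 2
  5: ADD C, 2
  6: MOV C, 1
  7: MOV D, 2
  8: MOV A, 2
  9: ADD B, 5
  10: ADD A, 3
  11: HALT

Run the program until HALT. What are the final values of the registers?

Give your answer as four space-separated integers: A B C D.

Step 1: PC=0 exec 'MOV A, 2'. After: A=2 B=0 C=0 D=0 ZF=0 PC=1
Step 2: PC=1 exec 'MOV B, 5'. After: A=2 B=5 C=0 D=0 ZF=0 PC=2
Step 3: PC=2 exec 'MOV C, 6'. After: A=2 B=5 C=6 D=0 ZF=0 PC=3
Step 4: PC=3 exec 'SUB A, 1'. After: A=1 B=5 C=6 D=0 ZF=0 PC=4
Step 5: PC=4 exec 'JNZ 2'. After: A=1 B=5 C=6 D=0 ZF=0 PC=2
Step 6: PC=2 exec 'MOV C, 6'. After: A=1 B=5 C=6 D=0 ZF=0 PC=3
Step 7: PC=3 exec 'SUB A, 1'. After: A=0 B=5 C=6 D=0 ZF=1 PC=4
Step 8: PC=4 exec 'JNZ 2'. After: A=0 B=5 C=6 D=0 ZF=1 PC=5
Step 9: PC=5 exec 'ADD C, 2'. After: A=0 B=5 C=8 D=0 ZF=0 PC=6
Step 10: PC=6 exec 'MOV C, 1'. After: A=0 B=5 C=1 D=0 ZF=0 PC=7
Step 11: PC=7 exec 'MOV D, 2'. After: A=0 B=5 C=1 D=2 ZF=0 PC=8
Step 12: PC=8 exec 'MOV A, 2'. After: A=2 B=5 C=1 D=2 ZF=0 PC=9
Step 13: PC=9 exec 'ADD B, 5'. After: A=2 B=10 C=1 D=2 ZF=0 PC=10
Step 14: PC=10 exec 'ADD A, 3'. After: A=5 B=10 C=1 D=2 ZF=0 PC=11
Step 15: PC=11 exec 'HALT'. After: A=5 B=10 C=1 D=2 ZF=0 PC=11 HALTED

Answer: 5 10 1 2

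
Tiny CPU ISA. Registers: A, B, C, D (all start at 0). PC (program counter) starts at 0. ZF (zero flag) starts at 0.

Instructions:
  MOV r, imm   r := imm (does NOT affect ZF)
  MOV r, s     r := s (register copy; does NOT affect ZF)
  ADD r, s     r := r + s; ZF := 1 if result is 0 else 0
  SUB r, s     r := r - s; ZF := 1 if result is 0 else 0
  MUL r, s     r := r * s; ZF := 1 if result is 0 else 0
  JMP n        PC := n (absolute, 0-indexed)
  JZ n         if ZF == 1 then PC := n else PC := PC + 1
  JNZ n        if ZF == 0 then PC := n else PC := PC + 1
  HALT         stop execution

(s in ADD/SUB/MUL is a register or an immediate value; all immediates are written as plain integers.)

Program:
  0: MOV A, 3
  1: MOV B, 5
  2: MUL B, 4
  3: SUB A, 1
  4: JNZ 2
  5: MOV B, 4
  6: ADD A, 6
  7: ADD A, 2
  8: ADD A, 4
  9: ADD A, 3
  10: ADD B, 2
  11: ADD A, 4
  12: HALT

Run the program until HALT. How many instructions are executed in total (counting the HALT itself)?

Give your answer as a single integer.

Answer: 19

Derivation:
Step 1: PC=0 exec 'MOV A, 3'. After: A=3 B=0 C=0 D=0 ZF=0 PC=1
Step 2: PC=1 exec 'MOV B, 5'. After: A=3 B=5 C=0 D=0 ZF=0 PC=2
Step 3: PC=2 exec 'MUL B, 4'. After: A=3 B=20 C=0 D=0 ZF=0 PC=3
Step 4: PC=3 exec 'SUB A, 1'. After: A=2 B=20 C=0 D=0 ZF=0 PC=4
Step 5: PC=4 exec 'JNZ 2'. After: A=2 B=20 C=0 D=0 ZF=0 PC=2
Step 6: PC=2 exec 'MUL B, 4'. After: A=2 B=80 C=0 D=0 ZF=0 PC=3
Step 7: PC=3 exec 'SUB A, 1'. After: A=1 B=80 C=0 D=0 ZF=0 PC=4
Step 8: PC=4 exec 'JNZ 2'. After: A=1 B=80 C=0 D=0 ZF=0 PC=2
Step 9: PC=2 exec 'MUL B, 4'. After: A=1 B=320 C=0 D=0 ZF=0 PC=3
Step 10: PC=3 exec 'SUB A, 1'. After: A=0 B=320 C=0 D=0 ZF=1 PC=4
Step 11: PC=4 exec 'JNZ 2'. After: A=0 B=320 C=0 D=0 ZF=1 PC=5
Step 12: PC=5 exec 'MOV B, 4'. After: A=0 B=4 C=0 D=0 ZF=1 PC=6
Step 13: PC=6 exec 'ADD A, 6'. After: A=6 B=4 C=0 D=0 ZF=0 PC=7
Step 14: PC=7 exec 'ADD A, 2'. After: A=8 B=4 C=0 D=0 ZF=0 PC=8
Step 15: PC=8 exec 'ADD A, 4'. After: A=12 B=4 C=0 D=0 ZF=0 PC=9
Step 16: PC=9 exec 'ADD A, 3'. After: A=15 B=4 C=0 D=0 ZF=0 PC=10
Step 17: PC=10 exec 'ADD B, 2'. After: A=15 B=6 C=0 D=0 ZF=0 PC=11
Step 18: PC=11 exec 'ADD A, 4'. After: A=19 B=6 C=0 D=0 ZF=0 PC=12
Step 19: PC=12 exec 'HALT'. After: A=19 B=6 C=0 D=0 ZF=0 PC=12 HALTED
Total instructions executed: 19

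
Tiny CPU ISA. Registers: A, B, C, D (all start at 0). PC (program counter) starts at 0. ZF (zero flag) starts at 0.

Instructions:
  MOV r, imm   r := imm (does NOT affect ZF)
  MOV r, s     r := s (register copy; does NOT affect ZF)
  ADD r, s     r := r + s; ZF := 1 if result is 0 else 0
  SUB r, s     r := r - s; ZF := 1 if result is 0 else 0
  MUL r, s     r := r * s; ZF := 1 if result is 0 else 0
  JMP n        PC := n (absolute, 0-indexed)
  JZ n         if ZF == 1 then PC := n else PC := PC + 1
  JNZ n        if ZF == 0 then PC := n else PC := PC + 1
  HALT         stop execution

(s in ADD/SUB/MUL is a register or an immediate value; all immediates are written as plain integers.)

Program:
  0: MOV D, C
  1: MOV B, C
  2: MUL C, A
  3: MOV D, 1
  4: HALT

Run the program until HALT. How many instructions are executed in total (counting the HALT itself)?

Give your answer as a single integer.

Step 1: PC=0 exec 'MOV D, C'. After: A=0 B=0 C=0 D=0 ZF=0 PC=1
Step 2: PC=1 exec 'MOV B, C'. After: A=0 B=0 C=0 D=0 ZF=0 PC=2
Step 3: PC=2 exec 'MUL C, A'. After: A=0 B=0 C=0 D=0 ZF=1 PC=3
Step 4: PC=3 exec 'MOV D, 1'. After: A=0 B=0 C=0 D=1 ZF=1 PC=4
Step 5: PC=4 exec 'HALT'. After: A=0 B=0 C=0 D=1 ZF=1 PC=4 HALTED
Total instructions executed: 5

Answer: 5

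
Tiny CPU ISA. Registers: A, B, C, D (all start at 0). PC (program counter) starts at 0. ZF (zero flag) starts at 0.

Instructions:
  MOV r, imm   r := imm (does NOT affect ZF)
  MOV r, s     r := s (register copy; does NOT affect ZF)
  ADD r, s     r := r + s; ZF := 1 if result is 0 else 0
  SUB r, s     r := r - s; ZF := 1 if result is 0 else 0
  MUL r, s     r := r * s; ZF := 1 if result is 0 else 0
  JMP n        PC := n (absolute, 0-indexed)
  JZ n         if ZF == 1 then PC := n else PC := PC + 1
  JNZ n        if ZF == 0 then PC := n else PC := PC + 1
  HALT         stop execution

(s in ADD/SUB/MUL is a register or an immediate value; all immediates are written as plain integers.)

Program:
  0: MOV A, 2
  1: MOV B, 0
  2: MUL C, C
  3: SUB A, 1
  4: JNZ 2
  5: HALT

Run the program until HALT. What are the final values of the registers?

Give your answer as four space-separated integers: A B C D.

Step 1: PC=0 exec 'MOV A, 2'. After: A=2 B=0 C=0 D=0 ZF=0 PC=1
Step 2: PC=1 exec 'MOV B, 0'. After: A=2 B=0 C=0 D=0 ZF=0 PC=2
Step 3: PC=2 exec 'MUL C, C'. After: A=2 B=0 C=0 D=0 ZF=1 PC=3
Step 4: PC=3 exec 'SUB A, 1'. After: A=1 B=0 C=0 D=0 ZF=0 PC=4
Step 5: PC=4 exec 'JNZ 2'. After: A=1 B=0 C=0 D=0 ZF=0 PC=2
Step 6: PC=2 exec 'MUL C, C'. After: A=1 B=0 C=0 D=0 ZF=1 PC=3
Step 7: PC=3 exec 'SUB A, 1'. After: A=0 B=0 C=0 D=0 ZF=1 PC=4
Step 8: PC=4 exec 'JNZ 2'. After: A=0 B=0 C=0 D=0 ZF=1 PC=5
Step 9: PC=5 exec 'HALT'. After: A=0 B=0 C=0 D=0 ZF=1 PC=5 HALTED

Answer: 0 0 0 0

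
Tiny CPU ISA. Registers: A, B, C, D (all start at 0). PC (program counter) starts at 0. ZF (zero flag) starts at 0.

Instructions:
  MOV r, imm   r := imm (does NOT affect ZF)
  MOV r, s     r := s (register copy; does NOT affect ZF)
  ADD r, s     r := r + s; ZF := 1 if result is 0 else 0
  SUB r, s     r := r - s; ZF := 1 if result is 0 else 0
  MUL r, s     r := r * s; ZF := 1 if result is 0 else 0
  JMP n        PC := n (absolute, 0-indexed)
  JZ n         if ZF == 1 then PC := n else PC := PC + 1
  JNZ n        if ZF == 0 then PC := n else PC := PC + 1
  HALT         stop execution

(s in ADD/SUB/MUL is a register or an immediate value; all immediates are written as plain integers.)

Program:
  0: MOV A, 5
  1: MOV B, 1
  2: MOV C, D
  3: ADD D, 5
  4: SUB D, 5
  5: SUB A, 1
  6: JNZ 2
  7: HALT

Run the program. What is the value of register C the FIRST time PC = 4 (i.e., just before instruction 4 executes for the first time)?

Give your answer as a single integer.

Step 1: PC=0 exec 'MOV A, 5'. After: A=5 B=0 C=0 D=0 ZF=0 PC=1
Step 2: PC=1 exec 'MOV B, 1'. After: A=5 B=1 C=0 D=0 ZF=0 PC=2
Step 3: PC=2 exec 'MOV C, D'. After: A=5 B=1 C=0 D=0 ZF=0 PC=3
Step 4: PC=3 exec 'ADD D, 5'. After: A=5 B=1 C=0 D=5 ZF=0 PC=4
First time PC=4: C=0

0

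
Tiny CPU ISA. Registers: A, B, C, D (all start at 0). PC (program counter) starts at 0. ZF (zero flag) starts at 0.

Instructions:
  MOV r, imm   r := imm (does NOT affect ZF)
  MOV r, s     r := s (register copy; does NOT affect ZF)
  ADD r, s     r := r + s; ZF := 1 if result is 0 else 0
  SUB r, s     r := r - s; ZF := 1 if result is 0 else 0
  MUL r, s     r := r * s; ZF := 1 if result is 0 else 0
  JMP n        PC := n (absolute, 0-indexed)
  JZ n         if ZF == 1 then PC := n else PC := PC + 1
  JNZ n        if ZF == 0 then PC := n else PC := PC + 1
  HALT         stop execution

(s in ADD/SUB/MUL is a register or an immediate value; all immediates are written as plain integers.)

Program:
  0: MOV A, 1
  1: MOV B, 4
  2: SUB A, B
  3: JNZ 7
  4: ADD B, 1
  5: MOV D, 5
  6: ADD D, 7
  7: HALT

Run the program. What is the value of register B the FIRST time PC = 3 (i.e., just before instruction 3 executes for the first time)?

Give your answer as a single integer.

Step 1: PC=0 exec 'MOV A, 1'. After: A=1 B=0 C=0 D=0 ZF=0 PC=1
Step 2: PC=1 exec 'MOV B, 4'. After: A=1 B=4 C=0 D=0 ZF=0 PC=2
Step 3: PC=2 exec 'SUB A, B'. After: A=-3 B=4 C=0 D=0 ZF=0 PC=3
First time PC=3: B=4

4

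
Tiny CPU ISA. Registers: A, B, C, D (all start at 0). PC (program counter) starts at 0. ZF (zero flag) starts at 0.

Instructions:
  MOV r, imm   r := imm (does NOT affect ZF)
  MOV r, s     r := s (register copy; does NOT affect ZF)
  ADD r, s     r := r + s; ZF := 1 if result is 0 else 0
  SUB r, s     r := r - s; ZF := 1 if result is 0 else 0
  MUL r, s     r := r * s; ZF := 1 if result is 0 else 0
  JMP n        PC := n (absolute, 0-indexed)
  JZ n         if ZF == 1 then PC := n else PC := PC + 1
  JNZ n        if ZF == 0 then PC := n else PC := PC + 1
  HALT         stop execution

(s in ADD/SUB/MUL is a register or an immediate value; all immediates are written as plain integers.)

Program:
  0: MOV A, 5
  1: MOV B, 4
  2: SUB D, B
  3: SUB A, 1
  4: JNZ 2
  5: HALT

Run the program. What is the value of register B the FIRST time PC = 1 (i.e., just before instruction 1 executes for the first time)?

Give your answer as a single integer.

Step 1: PC=0 exec 'MOV A, 5'. After: A=5 B=0 C=0 D=0 ZF=0 PC=1
First time PC=1: B=0

0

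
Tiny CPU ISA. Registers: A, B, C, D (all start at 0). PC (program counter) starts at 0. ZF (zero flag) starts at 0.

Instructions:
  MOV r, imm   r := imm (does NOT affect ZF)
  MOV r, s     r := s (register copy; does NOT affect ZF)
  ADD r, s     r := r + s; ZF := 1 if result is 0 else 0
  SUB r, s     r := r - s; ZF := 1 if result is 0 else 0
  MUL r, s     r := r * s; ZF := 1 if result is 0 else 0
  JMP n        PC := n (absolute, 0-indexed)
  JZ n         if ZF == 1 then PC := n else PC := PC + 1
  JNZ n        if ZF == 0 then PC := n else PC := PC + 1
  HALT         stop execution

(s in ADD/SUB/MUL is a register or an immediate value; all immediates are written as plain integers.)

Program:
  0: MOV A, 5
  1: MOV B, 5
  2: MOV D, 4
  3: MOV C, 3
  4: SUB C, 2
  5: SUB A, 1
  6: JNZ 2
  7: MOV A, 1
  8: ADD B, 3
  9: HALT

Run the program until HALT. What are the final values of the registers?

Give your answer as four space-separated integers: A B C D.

Answer: 1 8 1 4

Derivation:
Step 1: PC=0 exec 'MOV A, 5'. After: A=5 B=0 C=0 D=0 ZF=0 PC=1
Step 2: PC=1 exec 'MOV B, 5'. After: A=5 B=5 C=0 D=0 ZF=0 PC=2
Step 3: PC=2 exec 'MOV D, 4'. After: A=5 B=5 C=0 D=4 ZF=0 PC=3
Step 4: PC=3 exec 'MOV C, 3'. After: A=5 B=5 C=3 D=4 ZF=0 PC=4
Step 5: PC=4 exec 'SUB C, 2'. After: A=5 B=5 C=1 D=4 ZF=0 PC=5
Step 6: PC=5 exec 'SUB A, 1'. After: A=4 B=5 C=1 D=4 ZF=0 PC=6
Step 7: PC=6 exec 'JNZ 2'. After: A=4 B=5 C=1 D=4 ZF=0 PC=2
Step 8: PC=2 exec 'MOV D, 4'. After: A=4 B=5 C=1 D=4 ZF=0 PC=3
Step 9: PC=3 exec 'MOV C, 3'. After: A=4 B=5 C=3 D=4 ZF=0 PC=4
Step 10: PC=4 exec 'SUB C, 2'. After: A=4 B=5 C=1 D=4 ZF=0 PC=5
Step 11: PC=5 exec 'SUB A, 1'. After: A=3 B=5 C=1 D=4 ZF=0 PC=6
Step 12: PC=6 exec 'JNZ 2'. After: A=3 B=5 C=1 D=4 ZF=0 PC=2
Step 13: PC=2 exec 'MOV D, 4'. After: A=3 B=5 C=1 D=4 ZF=0 PC=3
Step 14: PC=3 exec 'MOV C, 3'. After: A=3 B=5 C=3 D=4 ZF=0 PC=4
Step 15: PC=4 exec 'SUB C, 2'. After: A=3 B=5 C=1 D=4 ZF=0 PC=5
Step 16: PC=5 exec 'SUB A, 1'. After: A=2 B=5 C=1 D=4 ZF=0 PC=6
Step 17: PC=6 exec 'JNZ 2'. After: A=2 B=5 C=1 D=4 ZF=0 PC=2
Step 18: PC=2 exec 'MOV D, 4'. After: A=2 B=5 C=1 D=4 ZF=0 PC=3
Step 19: PC=3 exec 'MOV C, 3'. After: A=2 B=5 C=3 D=4 ZF=0 PC=4
Step 20: PC=4 exec 'SUB C, 2'. After: A=2 B=5 C=1 D=4 ZF=0 PC=5
Step 21: PC=5 exec 'SUB A, 1'. After: A=1 B=5 C=1 D=4 ZF=0 PC=6
Step 22: PC=6 exec 'JNZ 2'. After: A=1 B=5 C=1 D=4 ZF=0 PC=2
Step 23: PC=2 exec 'MOV D, 4'. After: A=1 B=5 C=1 D=4 ZF=0 PC=3
Step 24: PC=3 exec 'MOV C, 3'. After: A=1 B=5 C=3 D=4 ZF=0 PC=4
Step 25: PC=4 exec 'SUB C, 2'. After: A=1 B=5 C=1 D=4 ZF=0 PC=5
Step 26: PC=5 exec 'SUB A, 1'. After: A=0 B=5 C=1 D=4 ZF=1 PC=6
Step 27: PC=6 exec 'JNZ 2'. After: A=0 B=5 C=1 D=4 ZF=1 PC=7
Step 28: PC=7 exec 'MOV A, 1'. After: A=1 B=5 C=1 D=4 ZF=1 PC=8
Step 29: PC=8 exec 'ADD B, 3'. After: A=1 B=8 C=1 D=4 ZF=0 PC=9
Step 30: PC=9 exec 'HALT'. After: A=1 B=8 C=1 D=4 ZF=0 PC=9 HALTED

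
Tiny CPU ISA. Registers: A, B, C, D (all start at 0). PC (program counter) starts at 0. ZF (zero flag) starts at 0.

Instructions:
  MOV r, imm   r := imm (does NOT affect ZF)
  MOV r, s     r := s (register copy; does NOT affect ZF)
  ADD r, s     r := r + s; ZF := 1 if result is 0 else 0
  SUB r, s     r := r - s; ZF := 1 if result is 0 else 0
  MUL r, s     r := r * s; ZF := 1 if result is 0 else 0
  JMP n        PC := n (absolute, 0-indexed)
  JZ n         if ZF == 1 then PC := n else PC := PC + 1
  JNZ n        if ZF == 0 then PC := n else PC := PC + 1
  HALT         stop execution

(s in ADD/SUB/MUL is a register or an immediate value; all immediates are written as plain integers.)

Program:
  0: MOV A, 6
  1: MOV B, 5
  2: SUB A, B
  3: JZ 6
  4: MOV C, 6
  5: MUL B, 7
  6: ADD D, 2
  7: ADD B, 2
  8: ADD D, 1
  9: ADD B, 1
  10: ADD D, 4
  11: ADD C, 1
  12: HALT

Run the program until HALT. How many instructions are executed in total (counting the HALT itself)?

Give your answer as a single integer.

Step 1: PC=0 exec 'MOV A, 6'. After: A=6 B=0 C=0 D=0 ZF=0 PC=1
Step 2: PC=1 exec 'MOV B, 5'. After: A=6 B=5 C=0 D=0 ZF=0 PC=2
Step 3: PC=2 exec 'SUB A, B'. After: A=1 B=5 C=0 D=0 ZF=0 PC=3
Step 4: PC=3 exec 'JZ 6'. After: A=1 B=5 C=0 D=0 ZF=0 PC=4
Step 5: PC=4 exec 'MOV C, 6'. After: A=1 B=5 C=6 D=0 ZF=0 PC=5
Step 6: PC=5 exec 'MUL B, 7'. After: A=1 B=35 C=6 D=0 ZF=0 PC=6
Step 7: PC=6 exec 'ADD D, 2'. After: A=1 B=35 C=6 D=2 ZF=0 PC=7
Step 8: PC=7 exec 'ADD B, 2'. After: A=1 B=37 C=6 D=2 ZF=0 PC=8
Step 9: PC=8 exec 'ADD D, 1'. After: A=1 B=37 C=6 D=3 ZF=0 PC=9
Step 10: PC=9 exec 'ADD B, 1'. After: A=1 B=38 C=6 D=3 ZF=0 PC=10
Step 11: PC=10 exec 'ADD D, 4'. After: A=1 B=38 C=6 D=7 ZF=0 PC=11
Step 12: PC=11 exec 'ADD C, 1'. After: A=1 B=38 C=7 D=7 ZF=0 PC=12
Step 13: PC=12 exec 'HALT'. After: A=1 B=38 C=7 D=7 ZF=0 PC=12 HALTED
Total instructions executed: 13

Answer: 13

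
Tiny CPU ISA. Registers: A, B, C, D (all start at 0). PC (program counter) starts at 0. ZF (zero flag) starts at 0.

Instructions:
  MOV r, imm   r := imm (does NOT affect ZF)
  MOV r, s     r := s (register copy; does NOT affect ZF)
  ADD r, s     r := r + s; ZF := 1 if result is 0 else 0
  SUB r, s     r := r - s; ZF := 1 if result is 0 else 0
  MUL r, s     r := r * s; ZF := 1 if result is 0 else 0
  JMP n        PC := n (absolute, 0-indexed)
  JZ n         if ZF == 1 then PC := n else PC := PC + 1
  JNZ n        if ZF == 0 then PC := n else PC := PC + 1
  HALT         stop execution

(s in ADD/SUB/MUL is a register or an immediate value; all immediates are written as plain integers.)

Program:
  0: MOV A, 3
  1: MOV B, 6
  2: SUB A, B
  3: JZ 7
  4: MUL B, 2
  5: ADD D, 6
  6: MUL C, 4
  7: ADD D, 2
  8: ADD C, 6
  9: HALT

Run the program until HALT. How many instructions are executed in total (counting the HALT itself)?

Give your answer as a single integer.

Answer: 10

Derivation:
Step 1: PC=0 exec 'MOV A, 3'. After: A=3 B=0 C=0 D=0 ZF=0 PC=1
Step 2: PC=1 exec 'MOV B, 6'. After: A=3 B=6 C=0 D=0 ZF=0 PC=2
Step 3: PC=2 exec 'SUB A, B'. After: A=-3 B=6 C=0 D=0 ZF=0 PC=3
Step 4: PC=3 exec 'JZ 7'. After: A=-3 B=6 C=0 D=0 ZF=0 PC=4
Step 5: PC=4 exec 'MUL B, 2'. After: A=-3 B=12 C=0 D=0 ZF=0 PC=5
Step 6: PC=5 exec 'ADD D, 6'. After: A=-3 B=12 C=0 D=6 ZF=0 PC=6
Step 7: PC=6 exec 'MUL C, 4'. After: A=-3 B=12 C=0 D=6 ZF=1 PC=7
Step 8: PC=7 exec 'ADD D, 2'. After: A=-3 B=12 C=0 D=8 ZF=0 PC=8
Step 9: PC=8 exec 'ADD C, 6'. After: A=-3 B=12 C=6 D=8 ZF=0 PC=9
Step 10: PC=9 exec 'HALT'. After: A=-3 B=12 C=6 D=8 ZF=0 PC=9 HALTED
Total instructions executed: 10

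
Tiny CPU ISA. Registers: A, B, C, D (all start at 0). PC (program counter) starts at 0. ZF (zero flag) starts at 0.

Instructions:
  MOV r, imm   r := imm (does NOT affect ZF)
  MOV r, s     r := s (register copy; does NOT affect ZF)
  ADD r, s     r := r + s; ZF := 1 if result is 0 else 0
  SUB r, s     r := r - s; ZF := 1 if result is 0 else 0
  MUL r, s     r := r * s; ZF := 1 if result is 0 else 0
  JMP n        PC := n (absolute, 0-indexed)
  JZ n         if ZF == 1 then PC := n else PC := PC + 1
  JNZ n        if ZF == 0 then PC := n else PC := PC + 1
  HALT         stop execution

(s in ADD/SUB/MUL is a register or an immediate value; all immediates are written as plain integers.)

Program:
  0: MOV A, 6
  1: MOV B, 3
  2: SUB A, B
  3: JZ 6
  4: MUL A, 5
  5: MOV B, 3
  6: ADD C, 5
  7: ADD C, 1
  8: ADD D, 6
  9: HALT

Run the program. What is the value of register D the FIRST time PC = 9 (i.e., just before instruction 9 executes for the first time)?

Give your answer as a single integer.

Step 1: PC=0 exec 'MOV A, 6'. After: A=6 B=0 C=0 D=0 ZF=0 PC=1
Step 2: PC=1 exec 'MOV B, 3'. After: A=6 B=3 C=0 D=0 ZF=0 PC=2
Step 3: PC=2 exec 'SUB A, B'. After: A=3 B=3 C=0 D=0 ZF=0 PC=3
Step 4: PC=3 exec 'JZ 6'. After: A=3 B=3 C=0 D=0 ZF=0 PC=4
Step 5: PC=4 exec 'MUL A, 5'. After: A=15 B=3 C=0 D=0 ZF=0 PC=5
Step 6: PC=5 exec 'MOV B, 3'. After: A=15 B=3 C=0 D=0 ZF=0 PC=6
Step 7: PC=6 exec 'ADD C, 5'. After: A=15 B=3 C=5 D=0 ZF=0 PC=7
Step 8: PC=7 exec 'ADD C, 1'. After: A=15 B=3 C=6 D=0 ZF=0 PC=8
Step 9: PC=8 exec 'ADD D, 6'. After: A=15 B=3 C=6 D=6 ZF=0 PC=9
First time PC=9: D=6

6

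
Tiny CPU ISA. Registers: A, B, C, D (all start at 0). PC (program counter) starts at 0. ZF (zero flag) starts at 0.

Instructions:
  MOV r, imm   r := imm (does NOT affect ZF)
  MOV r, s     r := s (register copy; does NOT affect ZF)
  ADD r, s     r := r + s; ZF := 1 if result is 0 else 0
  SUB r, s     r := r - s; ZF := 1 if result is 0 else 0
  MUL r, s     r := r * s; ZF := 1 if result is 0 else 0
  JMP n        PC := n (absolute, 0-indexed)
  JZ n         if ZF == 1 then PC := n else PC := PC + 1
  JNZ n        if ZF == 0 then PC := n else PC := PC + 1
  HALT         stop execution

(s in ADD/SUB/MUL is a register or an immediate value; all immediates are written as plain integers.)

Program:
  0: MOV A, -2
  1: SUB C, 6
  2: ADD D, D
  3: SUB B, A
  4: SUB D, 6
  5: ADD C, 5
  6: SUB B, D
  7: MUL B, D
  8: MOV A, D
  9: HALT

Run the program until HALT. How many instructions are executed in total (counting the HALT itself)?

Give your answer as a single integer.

Answer: 10

Derivation:
Step 1: PC=0 exec 'MOV A, -2'. After: A=-2 B=0 C=0 D=0 ZF=0 PC=1
Step 2: PC=1 exec 'SUB C, 6'. After: A=-2 B=0 C=-6 D=0 ZF=0 PC=2
Step 3: PC=2 exec 'ADD D, D'. After: A=-2 B=0 C=-6 D=0 ZF=1 PC=3
Step 4: PC=3 exec 'SUB B, A'. After: A=-2 B=2 C=-6 D=0 ZF=0 PC=4
Step 5: PC=4 exec 'SUB D, 6'. After: A=-2 B=2 C=-6 D=-6 ZF=0 PC=5
Step 6: PC=5 exec 'ADD C, 5'. After: A=-2 B=2 C=-1 D=-6 ZF=0 PC=6
Step 7: PC=6 exec 'SUB B, D'. After: A=-2 B=8 C=-1 D=-6 ZF=0 PC=7
Step 8: PC=7 exec 'MUL B, D'. After: A=-2 B=-48 C=-1 D=-6 ZF=0 PC=8
Step 9: PC=8 exec 'MOV A, D'. After: A=-6 B=-48 C=-1 D=-6 ZF=0 PC=9
Step 10: PC=9 exec 'HALT'. After: A=-6 B=-48 C=-1 D=-6 ZF=0 PC=9 HALTED
Total instructions executed: 10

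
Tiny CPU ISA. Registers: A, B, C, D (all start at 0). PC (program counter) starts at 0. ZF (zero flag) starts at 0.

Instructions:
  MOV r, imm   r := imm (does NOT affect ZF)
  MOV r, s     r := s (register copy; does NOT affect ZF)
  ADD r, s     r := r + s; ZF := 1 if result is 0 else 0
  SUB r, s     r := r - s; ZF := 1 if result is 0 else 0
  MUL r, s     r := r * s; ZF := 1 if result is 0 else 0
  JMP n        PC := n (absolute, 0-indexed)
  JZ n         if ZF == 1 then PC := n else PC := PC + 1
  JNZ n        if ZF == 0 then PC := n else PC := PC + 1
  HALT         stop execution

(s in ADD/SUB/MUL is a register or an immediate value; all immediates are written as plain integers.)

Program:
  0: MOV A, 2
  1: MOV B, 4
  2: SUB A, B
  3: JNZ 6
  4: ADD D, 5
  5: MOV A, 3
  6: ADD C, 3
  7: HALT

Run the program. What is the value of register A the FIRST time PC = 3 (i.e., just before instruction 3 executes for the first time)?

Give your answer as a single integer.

Step 1: PC=0 exec 'MOV A, 2'. After: A=2 B=0 C=0 D=0 ZF=0 PC=1
Step 2: PC=1 exec 'MOV B, 4'. After: A=2 B=4 C=0 D=0 ZF=0 PC=2
Step 3: PC=2 exec 'SUB A, B'. After: A=-2 B=4 C=0 D=0 ZF=0 PC=3
First time PC=3: A=-2

-2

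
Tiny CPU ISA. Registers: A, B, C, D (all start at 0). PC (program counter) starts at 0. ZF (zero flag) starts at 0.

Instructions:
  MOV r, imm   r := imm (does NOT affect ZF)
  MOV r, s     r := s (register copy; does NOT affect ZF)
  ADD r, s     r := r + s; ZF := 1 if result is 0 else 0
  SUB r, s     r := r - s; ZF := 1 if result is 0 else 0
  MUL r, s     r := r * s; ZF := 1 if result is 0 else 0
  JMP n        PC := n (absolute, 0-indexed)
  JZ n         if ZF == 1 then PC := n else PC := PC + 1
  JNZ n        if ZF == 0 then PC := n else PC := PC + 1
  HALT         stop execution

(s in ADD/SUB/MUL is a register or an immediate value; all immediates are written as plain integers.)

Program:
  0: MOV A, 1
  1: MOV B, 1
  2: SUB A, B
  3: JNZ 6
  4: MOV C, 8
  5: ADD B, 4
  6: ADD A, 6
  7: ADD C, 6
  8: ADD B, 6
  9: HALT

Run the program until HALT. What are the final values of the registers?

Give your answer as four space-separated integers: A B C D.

Step 1: PC=0 exec 'MOV A, 1'. After: A=1 B=0 C=0 D=0 ZF=0 PC=1
Step 2: PC=1 exec 'MOV B, 1'. After: A=1 B=1 C=0 D=0 ZF=0 PC=2
Step 3: PC=2 exec 'SUB A, B'. After: A=0 B=1 C=0 D=0 ZF=1 PC=3
Step 4: PC=3 exec 'JNZ 6'. After: A=0 B=1 C=0 D=0 ZF=1 PC=4
Step 5: PC=4 exec 'MOV C, 8'. After: A=0 B=1 C=8 D=0 ZF=1 PC=5
Step 6: PC=5 exec 'ADD B, 4'. After: A=0 B=5 C=8 D=0 ZF=0 PC=6
Step 7: PC=6 exec 'ADD A, 6'. After: A=6 B=5 C=8 D=0 ZF=0 PC=7
Step 8: PC=7 exec 'ADD C, 6'. After: A=6 B=5 C=14 D=0 ZF=0 PC=8
Step 9: PC=8 exec 'ADD B, 6'. After: A=6 B=11 C=14 D=0 ZF=0 PC=9
Step 10: PC=9 exec 'HALT'. After: A=6 B=11 C=14 D=0 ZF=0 PC=9 HALTED

Answer: 6 11 14 0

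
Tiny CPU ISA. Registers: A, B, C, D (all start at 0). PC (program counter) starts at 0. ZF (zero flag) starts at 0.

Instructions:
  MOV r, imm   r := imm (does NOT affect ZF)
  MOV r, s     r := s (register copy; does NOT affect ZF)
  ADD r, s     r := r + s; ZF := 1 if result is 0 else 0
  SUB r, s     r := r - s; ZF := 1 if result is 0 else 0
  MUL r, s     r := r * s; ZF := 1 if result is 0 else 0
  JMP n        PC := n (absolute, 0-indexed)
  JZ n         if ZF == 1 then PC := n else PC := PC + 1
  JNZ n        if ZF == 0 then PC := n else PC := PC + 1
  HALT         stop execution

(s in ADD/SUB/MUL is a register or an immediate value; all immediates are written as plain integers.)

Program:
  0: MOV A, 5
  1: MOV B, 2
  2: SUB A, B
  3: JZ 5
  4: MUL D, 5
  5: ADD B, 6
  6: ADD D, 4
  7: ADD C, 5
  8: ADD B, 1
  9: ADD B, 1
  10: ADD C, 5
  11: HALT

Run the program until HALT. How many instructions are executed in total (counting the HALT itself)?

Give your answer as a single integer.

Step 1: PC=0 exec 'MOV A, 5'. After: A=5 B=0 C=0 D=0 ZF=0 PC=1
Step 2: PC=1 exec 'MOV B, 2'. After: A=5 B=2 C=0 D=0 ZF=0 PC=2
Step 3: PC=2 exec 'SUB A, B'. After: A=3 B=2 C=0 D=0 ZF=0 PC=3
Step 4: PC=3 exec 'JZ 5'. After: A=3 B=2 C=0 D=0 ZF=0 PC=4
Step 5: PC=4 exec 'MUL D, 5'. After: A=3 B=2 C=0 D=0 ZF=1 PC=5
Step 6: PC=5 exec 'ADD B, 6'. After: A=3 B=8 C=0 D=0 ZF=0 PC=6
Step 7: PC=6 exec 'ADD D, 4'. After: A=3 B=8 C=0 D=4 ZF=0 PC=7
Step 8: PC=7 exec 'ADD C, 5'. After: A=3 B=8 C=5 D=4 ZF=0 PC=8
Step 9: PC=8 exec 'ADD B, 1'. After: A=3 B=9 C=5 D=4 ZF=0 PC=9
Step 10: PC=9 exec 'ADD B, 1'. After: A=3 B=10 C=5 D=4 ZF=0 PC=10
Step 11: PC=10 exec 'ADD C, 5'. After: A=3 B=10 C=10 D=4 ZF=0 PC=11
Step 12: PC=11 exec 'HALT'. After: A=3 B=10 C=10 D=4 ZF=0 PC=11 HALTED
Total instructions executed: 12

Answer: 12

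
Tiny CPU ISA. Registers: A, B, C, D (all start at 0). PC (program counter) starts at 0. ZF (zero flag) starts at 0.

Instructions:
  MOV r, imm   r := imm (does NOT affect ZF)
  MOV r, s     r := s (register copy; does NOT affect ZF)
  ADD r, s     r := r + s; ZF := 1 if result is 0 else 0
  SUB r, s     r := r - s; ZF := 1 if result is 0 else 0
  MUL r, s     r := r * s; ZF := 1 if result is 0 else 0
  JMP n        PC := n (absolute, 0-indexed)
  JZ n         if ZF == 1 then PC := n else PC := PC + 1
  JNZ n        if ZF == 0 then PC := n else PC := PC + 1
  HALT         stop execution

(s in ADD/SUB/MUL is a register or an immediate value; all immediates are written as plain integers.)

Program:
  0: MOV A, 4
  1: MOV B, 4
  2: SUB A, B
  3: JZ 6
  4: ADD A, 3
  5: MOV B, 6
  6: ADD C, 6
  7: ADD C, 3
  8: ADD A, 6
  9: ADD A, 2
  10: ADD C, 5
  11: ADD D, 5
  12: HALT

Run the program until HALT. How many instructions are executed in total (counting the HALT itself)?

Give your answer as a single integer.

Step 1: PC=0 exec 'MOV A, 4'. After: A=4 B=0 C=0 D=0 ZF=0 PC=1
Step 2: PC=1 exec 'MOV B, 4'. After: A=4 B=4 C=0 D=0 ZF=0 PC=2
Step 3: PC=2 exec 'SUB A, B'. After: A=0 B=4 C=0 D=0 ZF=1 PC=3
Step 4: PC=3 exec 'JZ 6'. After: A=0 B=4 C=0 D=0 ZF=1 PC=6
Step 5: PC=6 exec 'ADD C, 6'. After: A=0 B=4 C=6 D=0 ZF=0 PC=7
Step 6: PC=7 exec 'ADD C, 3'. After: A=0 B=4 C=9 D=0 ZF=0 PC=8
Step 7: PC=8 exec 'ADD A, 6'. After: A=6 B=4 C=9 D=0 ZF=0 PC=9
Step 8: PC=9 exec 'ADD A, 2'. After: A=8 B=4 C=9 D=0 ZF=0 PC=10
Step 9: PC=10 exec 'ADD C, 5'. After: A=8 B=4 C=14 D=0 ZF=0 PC=11
Step 10: PC=11 exec 'ADD D, 5'. After: A=8 B=4 C=14 D=5 ZF=0 PC=12
Step 11: PC=12 exec 'HALT'. After: A=8 B=4 C=14 D=5 ZF=0 PC=12 HALTED
Total instructions executed: 11

Answer: 11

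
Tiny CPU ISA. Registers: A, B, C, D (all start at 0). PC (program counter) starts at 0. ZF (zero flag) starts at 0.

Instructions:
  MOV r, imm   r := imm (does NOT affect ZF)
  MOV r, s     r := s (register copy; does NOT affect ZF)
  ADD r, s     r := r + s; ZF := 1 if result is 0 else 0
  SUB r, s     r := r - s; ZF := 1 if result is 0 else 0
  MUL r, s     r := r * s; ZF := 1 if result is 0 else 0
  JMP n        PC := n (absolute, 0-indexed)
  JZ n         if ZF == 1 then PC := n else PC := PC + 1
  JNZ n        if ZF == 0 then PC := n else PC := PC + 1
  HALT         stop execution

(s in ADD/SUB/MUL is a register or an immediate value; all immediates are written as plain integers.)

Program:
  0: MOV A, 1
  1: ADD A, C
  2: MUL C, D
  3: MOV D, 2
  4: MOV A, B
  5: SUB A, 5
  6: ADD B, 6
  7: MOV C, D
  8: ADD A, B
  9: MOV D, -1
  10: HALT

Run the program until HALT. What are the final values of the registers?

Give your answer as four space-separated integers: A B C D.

Step 1: PC=0 exec 'MOV A, 1'. After: A=1 B=0 C=0 D=0 ZF=0 PC=1
Step 2: PC=1 exec 'ADD A, C'. After: A=1 B=0 C=0 D=0 ZF=0 PC=2
Step 3: PC=2 exec 'MUL C, D'. After: A=1 B=0 C=0 D=0 ZF=1 PC=3
Step 4: PC=3 exec 'MOV D, 2'. After: A=1 B=0 C=0 D=2 ZF=1 PC=4
Step 5: PC=4 exec 'MOV A, B'. After: A=0 B=0 C=0 D=2 ZF=1 PC=5
Step 6: PC=5 exec 'SUB A, 5'. After: A=-5 B=0 C=0 D=2 ZF=0 PC=6
Step 7: PC=6 exec 'ADD B, 6'. After: A=-5 B=6 C=0 D=2 ZF=0 PC=7
Step 8: PC=7 exec 'MOV C, D'. After: A=-5 B=6 C=2 D=2 ZF=0 PC=8
Step 9: PC=8 exec 'ADD A, B'. After: A=1 B=6 C=2 D=2 ZF=0 PC=9
Step 10: PC=9 exec 'MOV D, -1'. After: A=1 B=6 C=2 D=-1 ZF=0 PC=10
Step 11: PC=10 exec 'HALT'. After: A=1 B=6 C=2 D=-1 ZF=0 PC=10 HALTED

Answer: 1 6 2 -1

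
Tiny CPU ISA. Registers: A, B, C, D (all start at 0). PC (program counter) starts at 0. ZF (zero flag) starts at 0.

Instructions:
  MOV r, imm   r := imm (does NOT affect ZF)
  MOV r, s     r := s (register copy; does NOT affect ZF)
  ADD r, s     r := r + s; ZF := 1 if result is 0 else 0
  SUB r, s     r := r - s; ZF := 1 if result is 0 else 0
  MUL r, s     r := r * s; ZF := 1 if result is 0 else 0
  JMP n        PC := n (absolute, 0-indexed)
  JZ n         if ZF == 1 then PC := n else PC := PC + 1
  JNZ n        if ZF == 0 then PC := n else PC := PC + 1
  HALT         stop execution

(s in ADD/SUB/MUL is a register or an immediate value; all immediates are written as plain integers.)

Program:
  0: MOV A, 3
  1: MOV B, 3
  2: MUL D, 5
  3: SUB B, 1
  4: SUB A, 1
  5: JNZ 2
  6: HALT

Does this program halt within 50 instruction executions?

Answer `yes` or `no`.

Answer: yes

Derivation:
Step 1: PC=0 exec 'MOV A, 3'. After: A=3 B=0 C=0 D=0 ZF=0 PC=1
Step 2: PC=1 exec 'MOV B, 3'. After: A=3 B=3 C=0 D=0 ZF=0 PC=2
Step 3: PC=2 exec 'MUL D, 5'. After: A=3 B=3 C=0 D=0 ZF=1 PC=3
Step 4: PC=3 exec 'SUB B, 1'. After: A=3 B=2 C=0 D=0 ZF=0 PC=4
Step 5: PC=4 exec 'SUB A, 1'. After: A=2 B=2 C=0 D=0 ZF=0 PC=5
Step 6: PC=5 exec 'JNZ 2'. After: A=2 B=2 C=0 D=0 ZF=0 PC=2
Step 7: PC=2 exec 'MUL D, 5'. After: A=2 B=2 C=0 D=0 ZF=1 PC=3
Step 8: PC=3 exec 'SUB B, 1'. After: A=2 B=1 C=0 D=0 ZF=0 PC=4
Step 9: PC=4 exec 'SUB A, 1'. After: A=1 B=1 C=0 D=0 ZF=0 PC=5
Step 10: PC=5 exec 'JNZ 2'. After: A=1 B=1 C=0 D=0 ZF=0 PC=2
Step 11: PC=2 exec 'MUL D, 5'. After: A=1 B=1 C=0 D=0 ZF=1 PC=3
Step 12: PC=3 exec 'SUB B, 1'. After: A=1 B=0 C=0 D=0 ZF=1 PC=4
Step 13: PC=4 exec 'SUB A, 1'. After: A=0 B=0 C=0 D=0 ZF=1 PC=5
Step 14: PC=5 exec 'JNZ 2'. After: A=0 B=0 C=0 D=0 ZF=1 PC=6
Step 15: PC=6 exec 'HALT'. After: A=0 B=0 C=0 D=0 ZF=1 PC=6 HALTED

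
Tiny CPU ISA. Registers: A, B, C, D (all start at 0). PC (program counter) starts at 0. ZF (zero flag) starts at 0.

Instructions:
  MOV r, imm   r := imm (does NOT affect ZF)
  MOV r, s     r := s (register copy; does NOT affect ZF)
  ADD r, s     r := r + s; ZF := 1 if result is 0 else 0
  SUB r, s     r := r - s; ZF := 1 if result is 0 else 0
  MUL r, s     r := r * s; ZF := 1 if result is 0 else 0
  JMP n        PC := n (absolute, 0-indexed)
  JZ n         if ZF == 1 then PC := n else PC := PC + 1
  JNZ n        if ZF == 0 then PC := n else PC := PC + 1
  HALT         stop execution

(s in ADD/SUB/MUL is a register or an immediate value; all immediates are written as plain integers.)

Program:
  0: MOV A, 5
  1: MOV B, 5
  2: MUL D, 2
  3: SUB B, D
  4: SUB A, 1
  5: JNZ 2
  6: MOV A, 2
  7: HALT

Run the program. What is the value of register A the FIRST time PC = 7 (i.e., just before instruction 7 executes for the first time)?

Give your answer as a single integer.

Step 1: PC=0 exec 'MOV A, 5'. After: A=5 B=0 C=0 D=0 ZF=0 PC=1
Step 2: PC=1 exec 'MOV B, 5'. After: A=5 B=5 C=0 D=0 ZF=0 PC=2
Step 3: PC=2 exec 'MUL D, 2'. After: A=5 B=5 C=0 D=0 ZF=1 PC=3
Step 4: PC=3 exec 'SUB B, D'. After: A=5 B=5 C=0 D=0 ZF=0 PC=4
Step 5: PC=4 exec 'SUB A, 1'. After: A=4 B=5 C=0 D=0 ZF=0 PC=5
Step 6: PC=5 exec 'JNZ 2'. After: A=4 B=5 C=0 D=0 ZF=0 PC=2
Step 7: PC=2 exec 'MUL D, 2'. After: A=4 B=5 C=0 D=0 ZF=1 PC=3
Step 8: PC=3 exec 'SUB B, D'. After: A=4 B=5 C=0 D=0 ZF=0 PC=4
Step 9: PC=4 exec 'SUB A, 1'. After: A=3 B=5 C=0 D=0 ZF=0 PC=5
Step 10: PC=5 exec 'JNZ 2'. After: A=3 B=5 C=0 D=0 ZF=0 PC=2
Step 11: PC=2 exec 'MUL D, 2'. After: A=3 B=5 C=0 D=0 ZF=1 PC=3
Step 12: PC=3 exec 'SUB B, D'. After: A=3 B=5 C=0 D=0 ZF=0 PC=4
Step 13: PC=4 exec 'SUB A, 1'. After: A=2 B=5 C=0 D=0 ZF=0 PC=5
Step 14: PC=5 exec 'JNZ 2'. After: A=2 B=5 C=0 D=0 ZF=0 PC=2
Step 15: PC=2 exec 'MUL D, 2'. After: A=2 B=5 C=0 D=0 ZF=1 PC=3
Step 16: PC=3 exec 'SUB B, D'. After: A=2 B=5 C=0 D=0 ZF=0 PC=4
Step 17: PC=4 exec 'SUB A, 1'. After: A=1 B=5 C=0 D=0 ZF=0 PC=5
Step 18: PC=5 exec 'JNZ 2'. After: A=1 B=5 C=0 D=0 ZF=0 PC=2
Step 19: PC=2 exec 'MUL D, 2'. After: A=1 B=5 C=0 D=0 ZF=1 PC=3
Step 20: PC=3 exec 'SUB B, D'. After: A=1 B=5 C=0 D=0 ZF=0 PC=4
Step 21: PC=4 exec 'SUB A, 1'. After: A=0 B=5 C=0 D=0 ZF=1 PC=5
Step 22: PC=5 exec 'JNZ 2'. After: A=0 B=5 C=0 D=0 ZF=1 PC=6
Step 23: PC=6 exec 'MOV A, 2'. After: A=2 B=5 C=0 D=0 ZF=1 PC=7
First time PC=7: A=2

2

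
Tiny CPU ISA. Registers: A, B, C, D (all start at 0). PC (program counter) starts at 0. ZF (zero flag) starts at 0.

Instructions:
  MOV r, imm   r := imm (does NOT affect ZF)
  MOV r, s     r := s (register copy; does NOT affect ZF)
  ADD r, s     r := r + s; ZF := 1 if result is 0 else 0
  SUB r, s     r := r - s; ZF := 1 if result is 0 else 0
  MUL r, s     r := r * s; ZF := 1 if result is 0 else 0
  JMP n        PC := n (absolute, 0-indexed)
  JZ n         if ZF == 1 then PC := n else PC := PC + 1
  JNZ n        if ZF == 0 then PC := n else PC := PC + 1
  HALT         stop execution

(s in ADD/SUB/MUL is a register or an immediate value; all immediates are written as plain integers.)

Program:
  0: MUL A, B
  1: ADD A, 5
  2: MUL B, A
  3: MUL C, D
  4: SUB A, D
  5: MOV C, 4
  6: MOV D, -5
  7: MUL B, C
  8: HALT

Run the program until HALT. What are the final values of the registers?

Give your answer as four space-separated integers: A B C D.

Step 1: PC=0 exec 'MUL A, B'. After: A=0 B=0 C=0 D=0 ZF=1 PC=1
Step 2: PC=1 exec 'ADD A, 5'. After: A=5 B=0 C=0 D=0 ZF=0 PC=2
Step 3: PC=2 exec 'MUL B, A'. After: A=5 B=0 C=0 D=0 ZF=1 PC=3
Step 4: PC=3 exec 'MUL C, D'. After: A=5 B=0 C=0 D=0 ZF=1 PC=4
Step 5: PC=4 exec 'SUB A, D'. After: A=5 B=0 C=0 D=0 ZF=0 PC=5
Step 6: PC=5 exec 'MOV C, 4'. After: A=5 B=0 C=4 D=0 ZF=0 PC=6
Step 7: PC=6 exec 'MOV D, -5'. After: A=5 B=0 C=4 D=-5 ZF=0 PC=7
Step 8: PC=7 exec 'MUL B, C'. After: A=5 B=0 C=4 D=-5 ZF=1 PC=8
Step 9: PC=8 exec 'HALT'. After: A=5 B=0 C=4 D=-5 ZF=1 PC=8 HALTED

Answer: 5 0 4 -5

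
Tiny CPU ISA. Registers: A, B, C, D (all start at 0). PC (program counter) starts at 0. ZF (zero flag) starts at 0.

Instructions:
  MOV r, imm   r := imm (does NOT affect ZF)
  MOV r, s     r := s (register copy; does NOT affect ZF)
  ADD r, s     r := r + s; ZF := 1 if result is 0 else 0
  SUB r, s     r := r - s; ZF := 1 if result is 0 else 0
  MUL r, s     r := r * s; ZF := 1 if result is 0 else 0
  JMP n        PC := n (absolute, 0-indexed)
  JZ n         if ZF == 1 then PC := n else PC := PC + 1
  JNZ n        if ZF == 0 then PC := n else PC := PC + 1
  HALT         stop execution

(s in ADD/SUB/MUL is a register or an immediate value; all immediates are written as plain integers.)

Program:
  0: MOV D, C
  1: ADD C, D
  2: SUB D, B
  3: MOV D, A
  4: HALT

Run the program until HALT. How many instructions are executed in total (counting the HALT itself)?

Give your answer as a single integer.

Step 1: PC=0 exec 'MOV D, C'. After: A=0 B=0 C=0 D=0 ZF=0 PC=1
Step 2: PC=1 exec 'ADD C, D'. After: A=0 B=0 C=0 D=0 ZF=1 PC=2
Step 3: PC=2 exec 'SUB D, B'. After: A=0 B=0 C=0 D=0 ZF=1 PC=3
Step 4: PC=3 exec 'MOV D, A'. After: A=0 B=0 C=0 D=0 ZF=1 PC=4
Step 5: PC=4 exec 'HALT'. After: A=0 B=0 C=0 D=0 ZF=1 PC=4 HALTED
Total instructions executed: 5

Answer: 5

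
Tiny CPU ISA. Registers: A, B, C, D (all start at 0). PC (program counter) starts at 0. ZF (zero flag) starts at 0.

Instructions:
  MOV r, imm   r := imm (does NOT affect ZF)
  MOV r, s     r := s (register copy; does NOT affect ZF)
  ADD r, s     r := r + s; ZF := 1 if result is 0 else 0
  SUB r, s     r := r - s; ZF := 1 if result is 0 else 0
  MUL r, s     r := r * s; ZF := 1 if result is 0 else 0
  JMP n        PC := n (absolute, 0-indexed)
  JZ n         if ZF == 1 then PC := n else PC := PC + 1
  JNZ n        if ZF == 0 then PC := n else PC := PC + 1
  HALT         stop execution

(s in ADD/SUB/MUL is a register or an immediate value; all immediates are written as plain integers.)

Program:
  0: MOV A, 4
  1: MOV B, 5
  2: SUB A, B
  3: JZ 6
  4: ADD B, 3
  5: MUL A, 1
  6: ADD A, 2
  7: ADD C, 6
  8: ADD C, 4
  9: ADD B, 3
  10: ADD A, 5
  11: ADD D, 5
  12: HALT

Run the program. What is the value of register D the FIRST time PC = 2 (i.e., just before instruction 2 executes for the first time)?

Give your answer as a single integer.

Step 1: PC=0 exec 'MOV A, 4'. After: A=4 B=0 C=0 D=0 ZF=0 PC=1
Step 2: PC=1 exec 'MOV B, 5'. After: A=4 B=5 C=0 D=0 ZF=0 PC=2
First time PC=2: D=0

0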